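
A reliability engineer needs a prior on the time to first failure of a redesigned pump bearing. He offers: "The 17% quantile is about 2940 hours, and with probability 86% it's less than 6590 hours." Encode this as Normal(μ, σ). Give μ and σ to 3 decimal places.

μ = 4651.836, σ = 1794.066

The p-quantile of Normal(μ,σ) is μ + z_p·σ, with z_{0.17} = -0.9542 and z_{0.86} = 1.08.
Eliminate σ: μ = (z₂·x₁ − z₁·x₂)/(z₂ − z₁) = (1.08·2940 − (-0.9542)·6590)/2.034 = 4651.836.
Then σ = (x₂ − x₁)/(z₂ − z₁) = (6590 − 2940)/2.034 = 1794.066.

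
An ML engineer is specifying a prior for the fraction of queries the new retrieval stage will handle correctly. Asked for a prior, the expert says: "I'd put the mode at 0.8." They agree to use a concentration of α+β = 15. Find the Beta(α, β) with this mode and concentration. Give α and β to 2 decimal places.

For α,β > 1 the Beta mode is (α−1)/(α+β−2). With α+β = 15, the mode is (α−1)/13.
Set (α−1)/13 = 0.8 → α = 1 + 0.8·13 = 11.40.
β = 15 − α = 3.60.

α = 11.40, β = 3.60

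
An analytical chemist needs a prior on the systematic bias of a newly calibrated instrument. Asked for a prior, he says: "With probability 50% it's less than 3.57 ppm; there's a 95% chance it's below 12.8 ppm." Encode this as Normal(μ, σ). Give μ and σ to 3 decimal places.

μ = 3.570, σ = 5.611

For Normal(μ,σ), the p-quantile is μ + z_p·σ. Here z_{0.5} = 0, z_{0.95} = 1.645.
So 3.57 = μ + 0σ and 12.8 = μ + 1.645σ.
Subtracting: σ = (12.8 − 3.57)/(1.645 − (0)) = 5.611.
Then μ = 3.57 − (0)·5.611 = 3.570.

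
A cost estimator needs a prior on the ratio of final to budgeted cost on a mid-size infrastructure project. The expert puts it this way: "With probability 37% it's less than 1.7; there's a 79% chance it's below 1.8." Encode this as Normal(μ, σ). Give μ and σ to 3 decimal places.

μ = 1.729, σ = 0.088

The p-quantile of Normal(μ,σ) is μ + z_p·σ, with z_{0.37} = -0.3319 and z_{0.79} = 0.8064.
Eliminate σ: μ = (z₂·x₁ − z₁·x₂)/(z₂ − z₁) = (0.8064·1.7 − (-0.3319)·1.8)/1.138 = 1.729.
Then σ = (x₂ − x₁)/(z₂ − z₁) = (1.8 − 1.7)/1.138 = 0.088.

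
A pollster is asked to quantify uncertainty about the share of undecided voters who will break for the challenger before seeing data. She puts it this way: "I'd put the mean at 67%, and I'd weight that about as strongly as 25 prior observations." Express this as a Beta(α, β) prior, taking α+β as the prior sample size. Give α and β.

α = 16.75, β = 8.25

Under the effective-sample-size interpretation, Beta(α, β) has prior mean α/(α+β) and prior sample size α+β.
So α+β = 25 and α/(α+β) = 0.67, giving α = 0.67·25 = 16.75 and β = 25 − 16.75 = 8.25.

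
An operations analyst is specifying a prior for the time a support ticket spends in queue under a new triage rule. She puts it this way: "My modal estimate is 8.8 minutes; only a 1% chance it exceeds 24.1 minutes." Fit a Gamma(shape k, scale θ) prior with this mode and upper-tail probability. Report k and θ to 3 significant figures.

Gamma(k,θ) with k>1 has mode (k−1)θ, so θ = 8.8/(k−1).
Need P(X < 24.1) = 0.99 with θ tied to k this way. Start at k = 2, θ = 8.8: P(X<24.1) ≈ 0.758.
Too low — raise k to concentrate. Iterating converges to k ≈ 5.53.
Then θ = 8.8/(5.53−1) ≈ 1.94.

k ≈ 5.53, θ ≈ 1.94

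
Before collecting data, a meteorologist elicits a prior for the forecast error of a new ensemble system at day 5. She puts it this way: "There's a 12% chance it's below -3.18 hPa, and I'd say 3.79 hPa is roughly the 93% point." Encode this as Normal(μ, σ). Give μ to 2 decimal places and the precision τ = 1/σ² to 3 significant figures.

For Normal(μ,σ), the p-quantile is μ + z_p·σ. Here z_{0.12} = -1.175, z_{0.93} = 1.476.
So -3.18 = μ − 1.175σ and 3.79 = μ + 1.476σ.
Subtracting: σ = (3.79 − -3.18)/(1.476 − (-1.175)) = 2.63.
Then μ = -3.18 − (-1.175)·2.63 = -0.09.
Precision τ = 1/σ² = 1/2.629² = 0.145.

μ = -0.09, τ = 0.145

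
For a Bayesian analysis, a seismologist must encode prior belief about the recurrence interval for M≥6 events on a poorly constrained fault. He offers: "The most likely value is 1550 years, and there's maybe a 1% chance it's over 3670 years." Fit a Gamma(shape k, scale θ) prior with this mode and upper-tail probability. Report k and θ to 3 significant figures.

k ≈ 7.39, θ ≈ 242

Gamma(k,θ) with k>1 has mode (k−1)θ, so θ = 1550/(k−1).
Need P(X < 3670) = 0.99 with θ tied to k this way. Start at k = 2, θ = 1550: P(X<3670) ≈ 0.684.
Too low — raise k to concentrate. Iterating converges to k ≈ 7.39.
Then θ = 1550/(7.39−1) ≈ 242.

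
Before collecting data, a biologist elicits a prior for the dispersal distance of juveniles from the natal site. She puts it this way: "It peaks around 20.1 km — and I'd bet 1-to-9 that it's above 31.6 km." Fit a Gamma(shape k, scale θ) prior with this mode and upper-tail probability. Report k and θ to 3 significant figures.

k ≈ 10.2, θ ≈ 2.2

Gamma(k,θ) with k>1 has mode (k−1)θ, so θ = 20.1/(k−1).
Need P(X < 31.6) = 0.9 with θ tied to k this way. Start at k = 2, θ = 20.1: P(X<31.6) ≈ 0.466.
Too low — raise k to concentrate. Iterating converges to k ≈ 10.2.
Then θ = 20.1/(10.2−1) ≈ 2.2.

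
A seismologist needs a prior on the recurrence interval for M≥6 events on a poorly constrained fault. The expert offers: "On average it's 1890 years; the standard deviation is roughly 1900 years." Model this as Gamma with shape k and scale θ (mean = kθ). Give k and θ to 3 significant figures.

k ≈ 0.99, θ ≈ 1910

For Gamma(k, scale θ): mean = kθ, variance = kθ², so CV = 1/√k.
CV = SD/mean = 1900/1890 = 1.005, hence k = 1/CV² = 0.99.
Then θ = mean/k = 1890/0.99 = 1910.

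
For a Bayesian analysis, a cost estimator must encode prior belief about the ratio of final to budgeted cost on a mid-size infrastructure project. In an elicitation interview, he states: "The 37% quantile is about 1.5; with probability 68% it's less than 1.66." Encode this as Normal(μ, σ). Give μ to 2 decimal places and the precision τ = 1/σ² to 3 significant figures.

μ = 1.57, τ = 25

The p-quantile of Normal(μ,σ) is μ + z_p·σ, with z_{0.37} = -0.3319 and z_{0.68} = 0.4677.
Eliminate σ: μ = (z₂·x₁ − z₁·x₂)/(z₂ − z₁) = (0.4677·1.5 − (-0.3319)·1.66)/0.7996 = 1.57.
Then σ = (x₂ − x₁)/(z₂ − z₁) = (1.66 − 1.5)/0.7996 = 0.20.
Precision τ = 1/σ² = 1/0.2001² = 25.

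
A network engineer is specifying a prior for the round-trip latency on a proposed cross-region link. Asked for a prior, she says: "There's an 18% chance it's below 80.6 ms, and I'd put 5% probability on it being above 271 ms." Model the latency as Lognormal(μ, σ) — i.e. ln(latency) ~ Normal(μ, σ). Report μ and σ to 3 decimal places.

μ ≈ 4.823, σ ≈ 0.474

If T ~ Lognormal(μ,σ) then ln T ~ Normal(μ,σ), so the p-quantile of ln T is μ + z_p·σ.
ln(80.6) = 4.389 and ln(271) = 5.602; z_{0.18} = -0.9154, z_{0.95} = 1.645.
σ = (5.602 − 4.389)/(1.645 − (-0.9154)) = 0.474.
μ = 4.389 − (-0.9154)·0.474 = 4.823.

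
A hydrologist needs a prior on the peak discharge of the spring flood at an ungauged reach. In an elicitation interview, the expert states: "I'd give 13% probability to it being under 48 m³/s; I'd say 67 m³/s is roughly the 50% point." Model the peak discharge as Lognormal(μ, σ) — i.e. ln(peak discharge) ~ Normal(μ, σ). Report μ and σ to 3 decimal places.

If T ~ Lognormal(μ,σ) then ln T ~ Normal(μ,σ), so the p-quantile of ln T is μ + z_p·σ.
ln(48) = 3.871 and ln(67) = 4.205; z_{0.13} = -1.126, z_{0.5} = 0.
σ = (4.205 − 3.871)/(0 − (-1.126)) = 0.296.
μ = 3.871 − (-1.126)·0.296 = 4.205.

μ ≈ 4.205, σ ≈ 0.296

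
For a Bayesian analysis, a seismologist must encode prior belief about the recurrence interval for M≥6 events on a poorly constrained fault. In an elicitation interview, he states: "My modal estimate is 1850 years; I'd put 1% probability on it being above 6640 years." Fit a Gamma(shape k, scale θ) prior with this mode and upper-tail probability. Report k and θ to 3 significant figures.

Gamma(k,θ) with k>1 has mode (k−1)θ, so θ = 1850/(k−1).
Need P(X < 6640) = 0.99 with θ tied to k this way. Start at k = 2, θ = 1850: P(X<6640) ≈ 0.873.
Too low — raise k to concentrate. Iterating converges to k ≈ 3.64.
Then θ = 1850/(3.64−1) ≈ 702.

k ≈ 3.64, θ ≈ 702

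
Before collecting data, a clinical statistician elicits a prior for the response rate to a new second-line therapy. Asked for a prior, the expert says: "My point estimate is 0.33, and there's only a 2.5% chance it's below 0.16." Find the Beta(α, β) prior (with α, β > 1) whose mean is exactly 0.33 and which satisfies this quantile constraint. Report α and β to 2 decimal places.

With mean 0.33 fixed, write α = 0.33s, β = 0.67s where s = α+β.
Need P(θ < 0.16) = 0.025 under Beta(0.33s, 0.67s). Normal approximation: (q−m)/√(m(1−m)/s) ≈ z_{0.025} = -1.96, so s ≈ 0.33·0.67·(-1.96)²/(0.16−0.33)² = 29.4.
At s = 29.4: P(θ<0.16) ≈ 0.014. Adjusting to match 0.025 gives s ≈ 23.61.
So α = 0.33·23.61 ≈ 7.79, β = 0.67·23.61 ≈ 15.82.

α ≈ 7.79, β ≈ 15.82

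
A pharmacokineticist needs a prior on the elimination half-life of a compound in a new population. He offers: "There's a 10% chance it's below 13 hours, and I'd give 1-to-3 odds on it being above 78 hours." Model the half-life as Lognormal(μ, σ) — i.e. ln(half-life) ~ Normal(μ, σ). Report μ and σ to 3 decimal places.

If T ~ Lognormal(μ,σ) then ln T ~ Normal(μ,σ), so the p-quantile of ln T is μ + z_p·σ.
ln(13) = 2.565 and ln(78) = 4.357; z_{0.1} = -1.282, z_{0.75} = 0.6745.
σ = (4.357 − 2.565)/(0.6745 − (-1.282)) = 0.916.
μ = 2.565 − (-1.282)·0.916 = 3.739.

μ ≈ 3.739, σ ≈ 0.916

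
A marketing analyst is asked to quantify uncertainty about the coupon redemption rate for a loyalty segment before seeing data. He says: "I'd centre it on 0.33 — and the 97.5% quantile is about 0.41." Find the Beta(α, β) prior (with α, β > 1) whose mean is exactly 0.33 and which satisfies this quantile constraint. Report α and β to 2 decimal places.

α ≈ 45.94, β ≈ 93.27

With mean 0.33 fixed, write α = 0.33s, β = 0.67s where s = α+β.
Need P(θ < 0.41) = 0.975 under Beta(0.33s, 0.67s). Normal approximation: (q−m)/√(m(1−m)/s) ≈ z_{0.975} = 1.96, so s ≈ 0.33·0.67·(1.96)²/(0.41−0.33)² = 132.7.
At s = 132.7: P(θ<0.41) ≈ 0.972. Adjusting to match 0.975 gives s ≈ 139.21.
So α = 0.33·139.21 ≈ 45.94, β = 0.67·139.21 ≈ 93.27.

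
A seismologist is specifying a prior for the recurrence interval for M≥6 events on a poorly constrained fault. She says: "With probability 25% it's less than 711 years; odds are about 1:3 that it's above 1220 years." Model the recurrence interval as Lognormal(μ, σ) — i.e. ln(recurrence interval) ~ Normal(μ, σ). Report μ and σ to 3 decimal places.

μ ≈ 6.837, σ ≈ 0.400

If T ~ Lognormal(μ,σ) then ln T ~ Normal(μ,σ), so the p-quantile of ln T is μ + z_p·σ.
ln(711) = 6.567 and ln(1220) = 7.107; z_{0.25} = -0.6745, z_{0.75} = 0.6745.
σ = (7.107 − 6.567)/(0.6745 − (-0.6745)) = 0.400.
μ = 6.567 − (-0.6745)·0.400 = 6.837.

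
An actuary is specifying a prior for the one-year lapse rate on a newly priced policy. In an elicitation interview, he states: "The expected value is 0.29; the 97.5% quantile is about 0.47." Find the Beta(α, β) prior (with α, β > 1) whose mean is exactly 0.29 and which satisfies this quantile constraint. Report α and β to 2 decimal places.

With mean 0.29 fixed, write α = 0.29s, β = 0.71s where s = α+β.
Need P(θ < 0.47) = 0.975 under Beta(0.29s, 0.71s). Normal approximation: (q−m)/√(m(1−m)/s) ≈ z_{0.975} = 1.96, so s ≈ 0.29·0.71·(1.96)²/(0.47−0.29)² = 24.4.
At s = 24.4: P(θ<0.47) ≈ 0.968. Adjusting to match 0.975 gives s ≈ 27.27.
So α = 0.29·27.27 ≈ 7.91, β = 0.71·27.27 ≈ 19.37.

α ≈ 7.91, β ≈ 19.37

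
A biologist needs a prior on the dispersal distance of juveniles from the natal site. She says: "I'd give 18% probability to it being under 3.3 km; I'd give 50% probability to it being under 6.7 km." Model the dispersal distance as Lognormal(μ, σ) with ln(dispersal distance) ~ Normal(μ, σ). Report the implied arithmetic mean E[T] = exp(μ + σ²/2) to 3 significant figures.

If T ~ Lognormal(μ,σ) then ln T ~ Normal(μ,σ), so the p-quantile of ln T is μ + z_p·σ.
ln(3.3) = 1.194 and ln(6.7) = 1.902; z_{0.18} = -0.9154, z_{0.5} = 0.
σ = (1.902 − 1.194)/(0 − (-0.9154)) = 0.774.
μ = 1.194 − (-0.9154)·0.774 = 1.902.
E[T] = exp(μ + σ²/2) = exp(1.902 + 0.2993) = 9.04 km.

E[T] ≈ 9.04 km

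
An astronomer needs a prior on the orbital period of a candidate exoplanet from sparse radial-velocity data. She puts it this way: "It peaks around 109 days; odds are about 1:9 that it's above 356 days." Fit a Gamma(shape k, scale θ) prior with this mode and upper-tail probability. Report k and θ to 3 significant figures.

k ≈ 2.35, θ ≈ 81

Gamma(k,θ) with k>1 has mode (k−1)θ, so θ = 109/(k−1).
Need P(X < 356) = 0.9 with θ tied to k this way. Start at k = 2, θ = 109: P(X<356) ≈ 0.837.
Too low — raise k to concentrate. Iterating converges to k ≈ 2.35.
Then θ = 109/(2.35−1) ≈ 81.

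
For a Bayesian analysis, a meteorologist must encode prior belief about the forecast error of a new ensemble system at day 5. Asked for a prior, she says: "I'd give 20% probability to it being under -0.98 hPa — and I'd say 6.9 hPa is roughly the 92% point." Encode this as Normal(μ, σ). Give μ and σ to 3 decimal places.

μ = 1.972, σ = 3.507

The p-quantile of Normal(μ,σ) is μ + z_p·σ, with z_{0.2} = -0.8416 and z_{0.92} = 1.405.
Eliminate σ: μ = (z₂·x₁ − z₁·x₂)/(z₂ − z₁) = (1.405·-0.98 − (-0.8416)·6.9)/2.247 = 1.972.
Then σ = (x₂ − x₁)/(z₂ − z₁) = (6.9 − -0.98)/2.247 = 3.507.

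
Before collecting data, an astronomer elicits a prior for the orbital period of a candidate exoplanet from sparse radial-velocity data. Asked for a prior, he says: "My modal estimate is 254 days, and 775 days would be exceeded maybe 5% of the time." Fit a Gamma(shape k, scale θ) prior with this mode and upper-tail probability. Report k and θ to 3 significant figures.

Gamma(k,θ) with k>1 has mode (k−1)θ, so θ = 254/(k−1).
Need P(X < 775) = 0.95 with θ tied to k this way. Start at k = 2, θ = 254: P(X<775) ≈ 0.808.
Too low — raise k to concentrate. Iterating converges to k ≈ 3.12.
Then θ = 254/(3.12−1) ≈ 120.

k ≈ 3.12, θ ≈ 120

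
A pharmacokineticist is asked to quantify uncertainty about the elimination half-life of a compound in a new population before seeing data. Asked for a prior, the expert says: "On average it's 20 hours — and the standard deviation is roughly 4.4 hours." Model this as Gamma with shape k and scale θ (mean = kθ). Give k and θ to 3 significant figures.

For Gamma(k, scale θ): mean = kθ, variance = kθ², so CV = 1/√k.
CV = SD/mean = 4.4/20 = 0.22, hence k = 1/CV² = 20.7.
Then θ = mean/k = 20/20.7 = 0.968.

k ≈ 20.7, θ ≈ 0.968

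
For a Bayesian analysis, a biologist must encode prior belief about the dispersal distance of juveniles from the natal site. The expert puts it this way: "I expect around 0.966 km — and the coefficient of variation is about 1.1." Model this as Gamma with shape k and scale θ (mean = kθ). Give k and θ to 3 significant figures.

k ≈ 0.826, θ ≈ 1.17

For Gamma(k, scale θ): mean = kθ, variance = kθ², so CV = 1/√k.
CV = 1.1, hence k = 1/CV² = 0.826.
Then θ = mean/k = 0.966/0.826 = 1.17.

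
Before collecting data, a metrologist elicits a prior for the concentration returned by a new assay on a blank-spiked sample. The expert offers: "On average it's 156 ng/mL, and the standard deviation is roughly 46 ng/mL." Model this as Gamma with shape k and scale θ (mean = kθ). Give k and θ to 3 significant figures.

For Gamma(k, scale θ): mean = kθ, variance = kθ², so CV = 1/√k.
CV = SD/mean = 46/156 = 0.2949, hence k = 1/CV² = 11.5.
Then θ = mean/k = 156/11.5 = 13.6.

k ≈ 11.5, θ ≈ 13.6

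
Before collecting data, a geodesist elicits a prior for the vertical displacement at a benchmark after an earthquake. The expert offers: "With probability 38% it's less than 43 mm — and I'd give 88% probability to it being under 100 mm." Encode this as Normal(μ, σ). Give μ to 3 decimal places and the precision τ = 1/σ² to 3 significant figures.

The p-quantile of Normal(μ,σ) is μ + z_p·σ, with z_{0.38} = -0.3055 and z_{0.88} = 1.175.
Eliminate σ: μ = (z₂·x₁ − z₁·x₂)/(z₂ − z₁) = (1.175·43 − (-0.3055)·100)/1.48 = 54.761.
Then σ = (x₂ − x₁)/(z₂ − z₁) = (100 − 43)/1.48 = 38.501.
Precision τ = 1/σ² = 1/38.5² = 0.000675.

μ = 54.761, τ = 0.000675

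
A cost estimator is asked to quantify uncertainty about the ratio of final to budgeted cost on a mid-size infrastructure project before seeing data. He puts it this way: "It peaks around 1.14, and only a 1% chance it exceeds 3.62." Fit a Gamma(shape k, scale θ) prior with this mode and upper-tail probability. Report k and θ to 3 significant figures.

k ≈ 4.33, θ ≈ 0.343

Gamma(k,θ) with k>1 has mode (k−1)θ, so θ = 1.14/(k−1).
Need P(X < 3.62) = 0.99 with θ tied to k this way. Start at k = 2, θ = 1.14: P(X<3.62) ≈ 0.826.
Too low — raise k to concentrate. Iterating converges to k ≈ 4.33.
Then θ = 1.14/(4.33−1) ≈ 0.343.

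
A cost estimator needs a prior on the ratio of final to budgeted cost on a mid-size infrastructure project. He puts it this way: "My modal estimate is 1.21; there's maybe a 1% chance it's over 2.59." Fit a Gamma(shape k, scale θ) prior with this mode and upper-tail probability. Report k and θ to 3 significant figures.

k ≈ 9.37, θ ≈ 0.145

Gamma(k,θ) with k>1 has mode (k−1)θ, so θ = 1.21/(k−1).
Need P(X < 2.59) = 0.99 with θ tied to k this way. Start at k = 2, θ = 1.21: P(X<2.59) ≈ 0.631.
Too low — raise k to concentrate. Iterating converges to k ≈ 9.37.
Then θ = 1.21/(9.37−1) ≈ 0.145.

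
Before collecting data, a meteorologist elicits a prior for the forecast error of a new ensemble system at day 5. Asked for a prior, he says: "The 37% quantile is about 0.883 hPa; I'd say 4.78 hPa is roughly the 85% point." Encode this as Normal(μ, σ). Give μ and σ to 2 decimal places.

μ = 1.83, σ = 2.85

For Normal(μ,σ), the p-quantile is μ + z_p·σ. Here z_{0.37} = -0.3319, z_{0.85} = 1.036.
So 0.883 = μ − 0.3319σ and 4.78 = μ + 1.036σ.
Subtracting: σ = (4.78 − 0.883)/(1.036 − (-0.3319)) = 2.85.
Then μ = 0.883 − (-0.3319)·2.85 = 1.83.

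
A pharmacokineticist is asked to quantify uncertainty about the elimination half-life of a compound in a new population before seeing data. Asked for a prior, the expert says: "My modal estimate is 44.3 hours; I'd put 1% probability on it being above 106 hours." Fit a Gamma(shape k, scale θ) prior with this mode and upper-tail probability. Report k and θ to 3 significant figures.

Gamma(k,θ) with k>1 has mode (k−1)θ, so θ = 44.3/(k−1).
Need P(X < 106) = 0.99 with θ tied to k this way. Start at k = 2, θ = 44.3: P(X<106) ≈ 0.690.
Too low — raise k to concentrate. Iterating converges to k ≈ 7.22.
Then θ = 44.3/(7.22−1) ≈ 7.12.

k ≈ 7.22, θ ≈ 7.12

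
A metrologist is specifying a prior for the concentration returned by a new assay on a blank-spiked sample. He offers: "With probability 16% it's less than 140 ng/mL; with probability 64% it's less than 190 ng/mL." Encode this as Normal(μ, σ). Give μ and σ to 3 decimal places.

For Normal(μ,σ), the p-quantile is μ + z_p·σ. Here z_{0.16} = -0.9945, z_{0.64} = 0.3585.
So 140 = μ − 0.9945σ and 190 = μ + 0.3585σ.
Subtracting: σ = (190 − 140)/(0.3585 − (-0.9945)) = 36.957.
Then μ = 140 − (-0.9945)·36.957 = 176.752.

μ = 176.752, σ = 36.957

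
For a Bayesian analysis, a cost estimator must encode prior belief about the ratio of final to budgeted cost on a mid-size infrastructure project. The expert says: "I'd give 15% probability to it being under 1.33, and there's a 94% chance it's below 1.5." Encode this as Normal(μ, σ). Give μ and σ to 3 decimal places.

For Normal(μ,σ), the p-quantile is μ + z_p·σ. Here z_{0.15} = -1.036, z_{0.94} = 1.555.
So 1.33 = μ − 1.036σ and 1.5 = μ + 1.555σ.
Subtracting: σ = (1.5 − 1.33)/(1.555 − (-1.036)) = 0.066.
Then μ = 1.33 − (-1.036)·0.066 = 1.398.

μ = 1.398, σ = 0.066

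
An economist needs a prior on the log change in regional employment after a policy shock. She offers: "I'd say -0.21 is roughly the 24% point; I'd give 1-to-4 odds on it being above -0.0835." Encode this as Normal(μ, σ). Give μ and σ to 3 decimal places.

μ = -0.152, σ = 0.082

For Normal(μ,σ), the p-quantile is μ + z_p·σ. Here z_{0.24} = -0.7063, z_{0.8} = 0.8416.
So -0.21 = μ − 0.7063σ and -0.0835 = μ + 0.8416σ.
Subtracting: σ = (-0.0835 − -0.21)/(0.8416 − (-0.7063)) = 0.082.
Then μ = -0.21 − (-0.7063)·0.082 = -0.152.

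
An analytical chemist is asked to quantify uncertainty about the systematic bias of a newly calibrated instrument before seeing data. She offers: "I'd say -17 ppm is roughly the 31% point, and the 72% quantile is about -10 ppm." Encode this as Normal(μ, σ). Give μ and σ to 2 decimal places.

μ = -13.78, σ = 6.49

The p-quantile of Normal(μ,σ) is μ + z_p·σ, with z_{0.31} = -0.4959 and z_{0.72} = 0.5828.
Eliminate σ: μ = (z₂·x₁ − z₁·x₂)/(z₂ − z₁) = (0.5828·-17 − (-0.4959)·-10)/1.079 = -13.78.
Then σ = (x₂ − x₁)/(z₂ − z₁) = (-10 − -17)/1.079 = 6.49.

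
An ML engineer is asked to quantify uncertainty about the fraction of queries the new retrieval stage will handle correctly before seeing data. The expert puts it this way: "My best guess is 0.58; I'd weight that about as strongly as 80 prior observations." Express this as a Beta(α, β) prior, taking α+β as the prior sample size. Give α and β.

Under the effective-sample-size interpretation, Beta(α, β) has prior mean α/(α+β) and prior sample size α+β.
So α+β = 80 and α/(α+β) = 0.58, giving α = 0.58·80 = 46.4 and β = 80 − 46.4 = 33.6.

α = 46.4, β = 33.6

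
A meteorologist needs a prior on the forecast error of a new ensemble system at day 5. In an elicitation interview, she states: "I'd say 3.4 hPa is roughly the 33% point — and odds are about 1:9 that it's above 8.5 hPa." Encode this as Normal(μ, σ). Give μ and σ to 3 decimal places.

For Normal(μ,σ), the p-quantile is μ + z_p·σ. Here z_{0.33} = -0.4399, z_{0.9} = 1.282.
So 3.4 = μ − 0.4399σ and 8.5 = μ + 1.282σ.
Subtracting: σ = (8.5 − 3.4)/(1.282 − (-0.4399)) = 2.963.
Then μ = 3.4 − (-0.4399)·2.963 = 4.703.

μ = 4.703, σ = 2.963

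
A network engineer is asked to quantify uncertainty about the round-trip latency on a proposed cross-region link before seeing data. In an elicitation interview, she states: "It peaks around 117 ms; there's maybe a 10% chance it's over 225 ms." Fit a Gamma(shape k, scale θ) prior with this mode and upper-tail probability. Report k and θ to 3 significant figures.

k ≈ 5.47, θ ≈ 26.1

Gamma(k,θ) with k>1 has mode (k−1)θ, so θ = 117/(k−1).
Need P(X < 225) = 0.9 with θ tied to k this way. Start at k = 2, θ = 117: P(X<225) ≈ 0.573.
Too low — raise k to concentrate. Iterating converges to k ≈ 5.47.
Then θ = 117/(5.47−1) ≈ 26.1.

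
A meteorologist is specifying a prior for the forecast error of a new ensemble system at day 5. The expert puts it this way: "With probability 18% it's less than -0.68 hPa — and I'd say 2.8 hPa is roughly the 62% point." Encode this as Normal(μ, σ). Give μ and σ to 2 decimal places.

For Normal(μ,σ), the p-quantile is μ + z_p·σ. Here z_{0.18} = -0.9154, z_{0.62} = 0.3055.
So -0.68 = μ − 0.9154σ and 2.8 = μ + 0.3055σ.
Subtracting: σ = (2.8 − -0.68)/(0.3055 − (-0.9154)) = 2.85.
Then μ = -0.68 − (-0.9154)·2.85 = 1.93.

μ = 1.93, σ = 2.85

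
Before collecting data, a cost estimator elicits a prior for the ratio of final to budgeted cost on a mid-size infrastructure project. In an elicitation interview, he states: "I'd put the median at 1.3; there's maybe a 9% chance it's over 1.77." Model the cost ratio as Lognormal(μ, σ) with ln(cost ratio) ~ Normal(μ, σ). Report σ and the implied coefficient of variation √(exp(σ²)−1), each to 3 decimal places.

σ ≈ 0.230, CV ≈ 0.233

If T ~ Lognormal(μ,σ) then ln T ~ Normal(μ,σ), so the p-quantile of ln T is μ + z_p·σ.
ln(1.3) = 0.2624 and ln(1.77) = 0.571; z_{0.5} = 0, z_{0.91} = 1.341.
σ = (0.571 − 0.2624)/(1.341 − (0)) = 0.230.
μ = 0.2624 − (0)·0.230 = 0.262.
CV = √(exp(σ²)−1) = √(exp(0.0530)−1) = 0.233.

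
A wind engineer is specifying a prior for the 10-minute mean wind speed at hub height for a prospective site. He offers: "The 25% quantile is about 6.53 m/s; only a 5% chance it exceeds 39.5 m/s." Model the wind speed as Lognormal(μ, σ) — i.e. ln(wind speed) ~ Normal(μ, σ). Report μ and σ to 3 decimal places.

If T ~ Lognormal(μ,σ) then ln T ~ Normal(μ,σ), so the p-quantile of ln T is μ + z_p·σ.
ln(6.53) = 1.876 and ln(39.5) = 3.676; z_{0.25} = -0.6745, z_{0.95} = 1.645.
σ = (3.676 − 1.876)/(1.645 − (-0.6745)) = 0.776.
μ = 1.876 − (-0.6745)·0.776 = 2.400.

μ ≈ 2.400, σ ≈ 0.776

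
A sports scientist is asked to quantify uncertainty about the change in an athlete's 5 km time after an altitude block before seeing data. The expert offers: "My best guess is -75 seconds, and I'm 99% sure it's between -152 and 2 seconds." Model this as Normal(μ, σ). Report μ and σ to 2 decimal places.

μ = -75.00, σ = 29.89

A symmetric 99% interval runs μ ± z·σ with z = 2.576.
Half-width = 77, so σ = 77/2.576 = 29.89.
μ is the stated best guess, -75.00.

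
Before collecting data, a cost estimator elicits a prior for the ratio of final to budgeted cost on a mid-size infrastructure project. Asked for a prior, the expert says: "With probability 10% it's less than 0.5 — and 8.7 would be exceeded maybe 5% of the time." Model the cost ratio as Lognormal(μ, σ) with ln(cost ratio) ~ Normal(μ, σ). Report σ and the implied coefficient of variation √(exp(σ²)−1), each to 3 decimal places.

If T ~ Lognormal(μ,σ) then ln T ~ Normal(μ,σ), so the p-quantile of ln T is μ + z_p·σ.
ln(0.5) = -0.6931 and ln(8.7) = 2.163; z_{0.1} = -1.282, z_{0.95} = 1.645.
σ = (2.163 − -0.6931)/(1.645 − (-1.282)) = 0.976.
μ = -0.6931 − (-1.282)·0.976 = 0.558.
CV = √(exp(σ²)−1) = √(exp(0.9528)−1) = 1.262.

σ ≈ 0.976, CV ≈ 1.262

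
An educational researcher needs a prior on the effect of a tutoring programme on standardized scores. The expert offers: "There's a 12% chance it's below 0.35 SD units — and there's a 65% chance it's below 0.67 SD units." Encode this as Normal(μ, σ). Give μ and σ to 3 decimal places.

μ = 0.591, σ = 0.205

The p-quantile of Normal(μ,σ) is μ + z_p·σ, with z_{0.12} = -1.175 and z_{0.65} = 0.3853.
Eliminate σ: μ = (z₂·x₁ − z₁·x₂)/(z₂ − z₁) = (0.3853·0.35 − (-1.175)·0.67)/1.56 = 0.591.
Then σ = (x₂ − x₁)/(z₂ − z₁) = (0.67 − 0.35)/1.56 = 0.205.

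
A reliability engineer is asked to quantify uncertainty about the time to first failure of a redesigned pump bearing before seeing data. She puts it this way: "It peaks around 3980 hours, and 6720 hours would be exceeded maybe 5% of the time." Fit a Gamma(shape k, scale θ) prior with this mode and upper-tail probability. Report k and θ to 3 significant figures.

Gamma(k,θ) with k>1 has mode (k−1)θ, so θ = 3980/(k−1).
Need P(X < 6720) = 0.95 with θ tied to k this way. Start at k = 2, θ = 3980: P(X<6720) ≈ 0.503.
Too low — raise k to concentrate. Iterating converges to k ≈ 11.2.
Then θ = 3980/(11.2−1) ≈ 391.

k ≈ 11.2, θ ≈ 391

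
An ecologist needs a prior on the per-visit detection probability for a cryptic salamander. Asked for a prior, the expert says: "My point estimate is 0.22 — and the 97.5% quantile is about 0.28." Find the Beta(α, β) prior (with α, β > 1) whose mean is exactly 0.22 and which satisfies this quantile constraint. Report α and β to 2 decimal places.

α ≈ 43.73, β ≈ 155.06

With mean 0.22 fixed, write α = 0.22s, β = 0.78s where s = α+β.
Need P(θ < 0.28) = 0.975 under Beta(0.22s, 0.78s). Normal approximation: (q−m)/√(m(1−m)/s) ≈ z_{0.975} = 1.96, so s ≈ 0.22·0.78·(1.96)²/(0.28−0.22)² = 183.1.
At s = 183.1: P(θ<0.28) ≈ 0.970. Adjusting to match 0.975 gives s ≈ 198.79.
So α = 0.22·198.79 ≈ 43.73, β = 0.78·198.79 ≈ 155.06.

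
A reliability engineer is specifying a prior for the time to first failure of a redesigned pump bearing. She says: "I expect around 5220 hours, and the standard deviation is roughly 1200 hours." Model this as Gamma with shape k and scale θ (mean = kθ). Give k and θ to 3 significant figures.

For Gamma(k, scale θ): mean = kθ, variance = kθ², so CV = 1/√k.
CV = SD/mean = 1200/5220 = 0.2299, hence k = 1/CV² = 18.9.
Then θ = mean/k = 5220/18.9 = 276.

k ≈ 18.9, θ ≈ 276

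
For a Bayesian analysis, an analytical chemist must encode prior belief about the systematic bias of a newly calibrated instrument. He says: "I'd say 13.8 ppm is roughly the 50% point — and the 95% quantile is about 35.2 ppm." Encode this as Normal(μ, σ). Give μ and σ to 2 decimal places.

μ = 13.80, σ = 13.01

For Normal(μ,σ), the p-quantile is μ + z_p·σ. Here z_{0.5} = 0, z_{0.95} = 1.645.
So 13.8 = μ + 0σ and 35.2 = μ + 1.645σ.
Subtracting: σ = (35.2 − 13.8)/(1.645 − (0)) = 13.01.
Then μ = 13.8 − (0)·13.01 = 13.80.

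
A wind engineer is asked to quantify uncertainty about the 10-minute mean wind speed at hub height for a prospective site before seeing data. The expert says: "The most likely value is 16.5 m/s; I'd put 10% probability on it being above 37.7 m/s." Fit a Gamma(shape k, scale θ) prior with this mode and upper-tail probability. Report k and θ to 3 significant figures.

Gamma(k,θ) with k>1 has mode (k−1)θ, so θ = 16.5/(k−1).
Need P(X < 37.7) = 0.9 with θ tied to k this way. Start at k = 2, θ = 16.5: P(X<37.7) ≈ 0.666.
Too low — raise k to concentrate. Iterating converges to k ≈ 3.82.
Then θ = 16.5/(3.82−1) ≈ 5.86.

k ≈ 3.82, θ ≈ 5.86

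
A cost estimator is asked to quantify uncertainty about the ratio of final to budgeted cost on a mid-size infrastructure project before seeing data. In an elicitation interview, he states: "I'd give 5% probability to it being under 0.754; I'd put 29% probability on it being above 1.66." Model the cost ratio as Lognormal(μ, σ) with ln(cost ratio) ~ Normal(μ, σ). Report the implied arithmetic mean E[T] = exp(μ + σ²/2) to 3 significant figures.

E[T] ≈ 1.45

If T ~ Lognormal(μ,σ) then ln T ~ Normal(μ,σ), so the p-quantile of ln T is μ + z_p·σ.
ln(0.754) = -0.2824 and ln(1.66) = 0.5068; z_{0.05} = -1.645, z_{0.71} = 0.5534.
σ = (0.5068 − -0.2824)/(0.5534 − (-1.645)) = 0.359.
μ = -0.2824 − (-1.645)·0.359 = 0.308.
E[T] = exp(μ + σ²/2) = exp(0.308 + 0.0644) = 1.45.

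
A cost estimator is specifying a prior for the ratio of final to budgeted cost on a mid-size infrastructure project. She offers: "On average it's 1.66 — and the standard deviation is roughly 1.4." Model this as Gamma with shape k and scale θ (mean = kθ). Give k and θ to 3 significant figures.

For Gamma(k, scale θ): mean = kθ, variance = kθ², so CV = 1/√k.
CV = SD/mean = 1.4/1.66 = 0.8434, hence k = 1/CV² = 1.41.
Then θ = mean/k = 1.66/1.41 = 1.18.

k ≈ 1.41, θ ≈ 1.18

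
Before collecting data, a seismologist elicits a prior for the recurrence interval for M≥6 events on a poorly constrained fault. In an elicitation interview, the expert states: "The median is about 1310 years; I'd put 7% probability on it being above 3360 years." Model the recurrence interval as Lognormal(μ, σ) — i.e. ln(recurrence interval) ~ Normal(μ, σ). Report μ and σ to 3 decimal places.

If T ~ Lognormal(μ,σ) then ln T ~ Normal(μ,σ), so the p-quantile of ln T is μ + z_p·σ.
ln(1310) = 7.178 and ln(3360) = 8.12; z_{0.5} = 0, z_{0.93} = 1.476.
σ = (8.12 − 7.178)/(1.476 − (0)) = 0.638.
μ = 7.178 − (0)·0.638 = 7.178.

μ ≈ 7.178, σ ≈ 0.638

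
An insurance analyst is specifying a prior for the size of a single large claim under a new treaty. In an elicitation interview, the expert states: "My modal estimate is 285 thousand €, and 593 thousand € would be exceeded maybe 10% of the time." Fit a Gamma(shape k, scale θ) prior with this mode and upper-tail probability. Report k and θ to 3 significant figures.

Gamma(k,θ) with k>1 has mode (k−1)θ, so θ = 285/(k−1).
Need P(X < 593) = 0.9 with θ tied to k this way. Start at k = 2, θ = 285: P(X<593) ≈ 0.615.
Too low — raise k to concentrate. Iterating converges to k ≈ 4.58.
Then θ = 285/(4.58−1) ≈ 79.7.

k ≈ 4.58, θ ≈ 79.7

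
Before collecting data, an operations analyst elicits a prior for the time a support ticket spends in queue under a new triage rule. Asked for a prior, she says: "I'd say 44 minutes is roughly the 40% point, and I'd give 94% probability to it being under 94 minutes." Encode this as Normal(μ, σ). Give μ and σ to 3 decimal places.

μ = 51.006, σ = 27.653

The p-quantile of Normal(μ,σ) is μ + z_p·σ, with z_{0.4} = -0.2533 and z_{0.94} = 1.555.
Eliminate σ: μ = (z₂·x₁ − z₁·x₂)/(z₂ − z₁) = (1.555·44 − (-0.2533)·94)/1.808 = 51.006.
Then σ = (x₂ − x₁)/(z₂ − z₁) = (94 − 44)/1.808 = 27.653.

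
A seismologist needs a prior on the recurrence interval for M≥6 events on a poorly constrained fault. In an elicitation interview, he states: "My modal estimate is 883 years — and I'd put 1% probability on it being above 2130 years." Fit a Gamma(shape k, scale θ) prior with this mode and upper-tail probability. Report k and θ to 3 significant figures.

k ≈ 7.1, θ ≈ 145

Gamma(k,θ) with k>1 has mode (k−1)θ, so θ = 883/(k−1).
Need P(X < 2130) = 0.99 with θ tied to k this way. Start at k = 2, θ = 883: P(X<2130) ≈ 0.694.
Too low — raise k to concentrate. Iterating converges to k ≈ 7.1.
Then θ = 883/(7.1−1) ≈ 145.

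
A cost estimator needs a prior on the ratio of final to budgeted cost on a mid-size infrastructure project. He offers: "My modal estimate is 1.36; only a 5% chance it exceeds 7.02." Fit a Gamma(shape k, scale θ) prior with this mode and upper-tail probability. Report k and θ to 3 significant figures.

Gamma(k,θ) with k>1 has mode (k−1)θ, so θ = 1.36/(k−1).
Need P(X < 7.02) = 0.95 with θ tied to k this way. Start at k = 2, θ = 1.36: P(X<7.02) ≈ 0.965.
Too high — lower k to spread out. Iterating converges to k ≈ 1.88.
Then θ = 1.36/(1.88−1) ≈ 1.54.

k ≈ 1.88, θ ≈ 1.54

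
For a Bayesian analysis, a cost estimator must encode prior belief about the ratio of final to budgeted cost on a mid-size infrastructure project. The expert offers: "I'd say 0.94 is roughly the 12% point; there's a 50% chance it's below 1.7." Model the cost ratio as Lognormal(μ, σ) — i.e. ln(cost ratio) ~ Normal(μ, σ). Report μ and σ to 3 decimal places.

If T ~ Lognormal(μ,σ) then ln T ~ Normal(μ,σ), so the p-quantile of ln T is μ + z_p·σ.
ln(0.94) = -0.06188 and ln(1.7) = 0.5306; z_{0.12} = -1.175, z_{0.5} = 0.
σ = (0.5306 − -0.06188)/(0 − (-1.175)) = 0.504.
μ = -0.06188 − (-1.175)·0.504 = 0.531.

μ ≈ 0.531, σ ≈ 0.504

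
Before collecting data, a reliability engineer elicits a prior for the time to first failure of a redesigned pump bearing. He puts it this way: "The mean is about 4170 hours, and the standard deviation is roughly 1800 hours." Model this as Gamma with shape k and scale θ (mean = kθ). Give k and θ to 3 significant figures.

k ≈ 5.37, θ ≈ 777

For Gamma(k, scale θ): mean = kθ, variance = kθ², so CV = 1/√k.
CV = SD/mean = 1800/4170 = 0.4317, hence k = 1/CV² = 5.37.
Then θ = mean/k = 4170/5.37 = 777.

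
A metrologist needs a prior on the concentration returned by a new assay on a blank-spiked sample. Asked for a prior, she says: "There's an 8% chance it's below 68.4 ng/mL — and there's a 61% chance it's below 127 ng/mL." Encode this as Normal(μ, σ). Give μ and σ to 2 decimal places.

μ = 117.28, σ = 34.79

For Normal(μ,σ), the p-quantile is μ + z_p·σ. Here z_{0.08} = -1.405, z_{0.61} = 0.2793.
So 68.4 = μ − 1.405σ and 127 = μ + 0.2793σ.
Subtracting: σ = (127 − 68.4)/(0.2793 − (-1.405)) = 34.79.
Then μ = 68.4 − (-1.405)·34.79 = 117.28.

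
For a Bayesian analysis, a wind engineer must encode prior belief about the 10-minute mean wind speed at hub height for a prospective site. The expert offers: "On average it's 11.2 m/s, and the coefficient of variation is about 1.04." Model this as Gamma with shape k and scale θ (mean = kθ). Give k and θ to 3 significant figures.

k ≈ 0.925, θ ≈ 12.1

For Gamma(k, scale θ): mean = kθ, variance = kθ², so CV = 1/√k.
CV = 1.04, hence k = 1/CV² = 0.925.
Then θ = mean/k = 11.2/0.925 = 12.1.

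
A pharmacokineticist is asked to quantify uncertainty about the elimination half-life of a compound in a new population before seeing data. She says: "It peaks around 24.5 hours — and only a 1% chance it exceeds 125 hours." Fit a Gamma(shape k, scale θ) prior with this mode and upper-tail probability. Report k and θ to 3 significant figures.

Gamma(k,θ) with k>1 has mode (k−1)θ, so θ = 24.5/(k−1).
Need P(X < 125) = 0.99 with θ tied to k this way. Start at k = 2, θ = 24.5: P(X<125) ≈ 0.963.
Too low — raise k to concentrate. Iterating converges to k ≈ 2.47.
Then θ = 24.5/(2.47−1) ≈ 16.7.

k ≈ 2.47, θ ≈ 16.7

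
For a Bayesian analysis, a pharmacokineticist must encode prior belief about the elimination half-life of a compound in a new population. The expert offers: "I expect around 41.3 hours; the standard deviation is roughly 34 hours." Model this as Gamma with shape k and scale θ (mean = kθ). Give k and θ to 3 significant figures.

For Gamma(k, scale θ): mean = kθ, variance = kθ², so CV = 1/√k.
CV = SD/mean = 34/41.3 = 0.8232, hence k = 1/CV² = 1.48.
Then θ = mean/k = 41.3/1.48 = 28.

k ≈ 1.48, θ ≈ 28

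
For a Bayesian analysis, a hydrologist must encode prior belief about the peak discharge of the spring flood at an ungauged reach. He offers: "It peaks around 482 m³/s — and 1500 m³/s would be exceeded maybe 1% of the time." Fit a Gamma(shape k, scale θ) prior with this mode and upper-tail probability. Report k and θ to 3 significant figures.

k ≈ 4.46, θ ≈ 139

Gamma(k,θ) with k>1 has mode (k−1)θ, so θ = 482/(k−1).
Need P(X < 1500) = 0.99 with θ tied to k this way. Start at k = 2, θ = 482: P(X<1500) ≈ 0.817.
Too low — raise k to concentrate. Iterating converges to k ≈ 4.46.
Then θ = 482/(4.46−1) ≈ 139.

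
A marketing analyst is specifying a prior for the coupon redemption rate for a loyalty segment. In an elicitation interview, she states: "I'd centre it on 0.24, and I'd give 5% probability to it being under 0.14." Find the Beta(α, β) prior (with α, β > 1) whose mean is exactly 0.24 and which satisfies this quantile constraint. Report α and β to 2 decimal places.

With mean 0.24 fixed, write α = 0.24s, β = 0.76s where s = α+β.
Need P(θ < 0.14) = 0.05 under Beta(0.24s, 0.76s). Normal approximation: (q−m)/√(m(1−m)/s) ≈ z_{0.05} = -1.64, so s ≈ 0.24·0.76·(-1.64)²/(0.14−0.24)² = 49.3.
At s = 49.3: P(θ<0.14) ≈ 0.036. Adjusting to match 0.05 gives s ≈ 41.75.
So α = 0.24·41.75 ≈ 10.02, β = 0.76·41.75 ≈ 31.73.

α ≈ 10.02, β ≈ 31.73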